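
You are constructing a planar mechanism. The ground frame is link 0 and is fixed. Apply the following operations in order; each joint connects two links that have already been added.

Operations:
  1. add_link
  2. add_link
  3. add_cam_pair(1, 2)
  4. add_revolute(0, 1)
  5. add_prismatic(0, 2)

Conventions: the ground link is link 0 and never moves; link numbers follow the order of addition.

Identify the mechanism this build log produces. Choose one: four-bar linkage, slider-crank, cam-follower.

links: 3 (incl. ground); joints: 1 revolute, 1 prismatic, 1 higher (cam) pair, forming one closed loop
3 links, revolute + prismatic + higher pair in one loop → cam-follower

cam-follower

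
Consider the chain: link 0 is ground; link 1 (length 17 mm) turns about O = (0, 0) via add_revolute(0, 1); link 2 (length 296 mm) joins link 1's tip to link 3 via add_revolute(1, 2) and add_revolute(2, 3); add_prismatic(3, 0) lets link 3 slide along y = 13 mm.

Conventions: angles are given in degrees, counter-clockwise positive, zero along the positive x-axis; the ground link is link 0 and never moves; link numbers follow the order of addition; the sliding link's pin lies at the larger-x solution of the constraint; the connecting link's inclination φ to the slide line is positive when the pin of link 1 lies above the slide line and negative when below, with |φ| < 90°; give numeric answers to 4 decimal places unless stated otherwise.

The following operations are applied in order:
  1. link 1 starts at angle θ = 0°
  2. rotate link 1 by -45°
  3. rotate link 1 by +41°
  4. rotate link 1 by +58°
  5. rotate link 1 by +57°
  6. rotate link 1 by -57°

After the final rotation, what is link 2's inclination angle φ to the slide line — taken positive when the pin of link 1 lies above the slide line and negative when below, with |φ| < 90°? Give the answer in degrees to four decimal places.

geometry: r = 17 mm, L = 296 mm, e = 13 mm; θ starts at 0°
rotate link 1 by -45°: θ ← 0° -45° = -45°
rotate link 1 by +41°: θ ← -45° +41° = -4°
rotate link 1 by +58°: θ ← -4° +58° = 54°
rotate link 1 by +57°: θ ← 54° +57° = 111°
rotate link 1 by -57°: θ ← 111° -57° = 54°
h = r sin θ − e = 13.753289 − 13 = 0.753289
sin φ = h / L = 0.753289 / 296 = 0.00254489
φ = arcsin(0.00254489) = 0.145812°

0.1458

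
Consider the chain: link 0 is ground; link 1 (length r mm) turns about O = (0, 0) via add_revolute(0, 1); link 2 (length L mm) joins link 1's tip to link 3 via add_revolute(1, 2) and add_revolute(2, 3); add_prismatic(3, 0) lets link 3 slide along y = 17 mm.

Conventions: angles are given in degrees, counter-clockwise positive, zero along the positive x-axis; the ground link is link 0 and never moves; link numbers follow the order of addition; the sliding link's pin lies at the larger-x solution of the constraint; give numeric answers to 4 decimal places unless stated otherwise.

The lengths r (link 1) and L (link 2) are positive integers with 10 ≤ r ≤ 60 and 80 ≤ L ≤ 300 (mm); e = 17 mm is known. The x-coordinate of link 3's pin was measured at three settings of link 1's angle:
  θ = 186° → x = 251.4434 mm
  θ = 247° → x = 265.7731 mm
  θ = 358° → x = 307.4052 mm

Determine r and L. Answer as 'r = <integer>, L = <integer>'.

constraint per measurement: (x − r cos θ)² + (r sin θ − e)² = L²
subtracting the θ₁ and θ₂ equations cancels the r² and L² terms:
r = (x₁² − x₂²) / (2[(x₁cos θ₁ + e sin θ₁) − (x₂cos θ₂ + e sin θ₂)]) = 28.0001 → r = 28
L² = (x₁ − r cos θ₁)² + (r sin θ₁ − e)² = 78399.9886 → L = 280.0000 → L = 280
check at θ₃=358°: x = 307.4052 (printed 307.4052) ✓

r = 28, L = 280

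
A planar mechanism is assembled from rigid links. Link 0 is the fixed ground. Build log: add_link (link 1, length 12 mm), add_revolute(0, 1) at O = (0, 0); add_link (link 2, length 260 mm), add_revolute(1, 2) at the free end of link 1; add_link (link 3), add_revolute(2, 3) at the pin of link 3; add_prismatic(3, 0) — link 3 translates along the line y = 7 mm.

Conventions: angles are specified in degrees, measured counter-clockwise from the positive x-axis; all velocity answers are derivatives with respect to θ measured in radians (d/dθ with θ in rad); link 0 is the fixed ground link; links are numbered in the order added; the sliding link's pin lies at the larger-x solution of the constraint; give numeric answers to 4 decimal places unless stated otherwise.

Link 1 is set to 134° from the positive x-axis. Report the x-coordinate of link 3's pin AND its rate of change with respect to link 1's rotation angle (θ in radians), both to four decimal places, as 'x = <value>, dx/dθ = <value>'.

geometry: r = 12 mm, L = 260 mm, e = 7 mm
crank pin P = (r cos θ, r sin θ) = (-8.335900, 8.632078)
h = r sin θ − e = 8.632078 − 7 = 1.632078
x = r cos θ + √(L² − h²) = -8.335900 + 259.994877 = 251.658977
dx/dθ = −r sin θ − h·r cos θ/√(L² − h²) (θ in radians; h = 1.632078) = -8.579750

x = 251.6590, dx/dθ = -8.5798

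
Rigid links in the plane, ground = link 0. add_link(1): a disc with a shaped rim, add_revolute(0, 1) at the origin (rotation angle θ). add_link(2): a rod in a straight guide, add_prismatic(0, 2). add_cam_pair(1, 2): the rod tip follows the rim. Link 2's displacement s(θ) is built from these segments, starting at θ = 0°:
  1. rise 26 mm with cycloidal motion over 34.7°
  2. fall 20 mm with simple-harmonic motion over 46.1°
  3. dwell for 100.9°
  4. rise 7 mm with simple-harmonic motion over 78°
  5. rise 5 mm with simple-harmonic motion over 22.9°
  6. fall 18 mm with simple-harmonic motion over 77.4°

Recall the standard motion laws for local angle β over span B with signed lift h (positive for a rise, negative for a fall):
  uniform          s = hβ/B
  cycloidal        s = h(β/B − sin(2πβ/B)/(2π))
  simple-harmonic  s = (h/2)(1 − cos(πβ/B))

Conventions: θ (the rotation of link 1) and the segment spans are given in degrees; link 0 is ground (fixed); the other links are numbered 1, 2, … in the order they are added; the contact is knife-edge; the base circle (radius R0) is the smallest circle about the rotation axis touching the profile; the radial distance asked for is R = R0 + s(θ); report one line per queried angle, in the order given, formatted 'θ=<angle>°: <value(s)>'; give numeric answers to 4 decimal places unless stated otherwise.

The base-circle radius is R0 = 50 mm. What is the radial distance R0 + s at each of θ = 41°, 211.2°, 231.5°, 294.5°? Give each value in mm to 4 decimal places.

segment 1 (0° to 34.7°, cycloidal, h = 26) is passed completely: s = 0.0000 + (26) = 26.0000
θ = 41° falls in segment 2 (34.7° to 80.8°, simple-harmonic, h = -20): β = 41 − 34.7 = 6.3°, B = 46.1°; Δs = -20/2·(1 − cos(π·0.1367)) = -0.9075; s = 26.0000 − 0.9075 = 25.0925
segment 2 (34.7° to 80.8°, simple-harmonic, h = -20) is passed completely: s = 26.0000 + (-20) = 6.0000
segment 3 (80.8° to 181.7°, dwell): s unchanged at 6.0000
θ = 211.2° falls in segment 4 (181.7° to 259.7°, simple-harmonic, h = 7): β = 211.2 − 181.7 = 29.5°, B = 78°; Δs = 7/2·(1 − cos(π·0.3782)) = 2.1932; s = 6.0000 + 2.1932 = 8.1932
θ = 231.5° falls in segment 4 (181.7° to 259.7°, simple-harmonic, h = 7): β = 231.5 − 181.7 = 49.8°, B = 78°; Δs = 7/2·(1 − cos(π·0.6385)) = 4.9749; s = 6.0000 + 4.9749 = 10.9749
segment 4 (181.7° to 259.7°, simple-harmonic, h = 7) is passed completely: s = 6.0000 + (7) = 13.0000
segment 5 (259.7° to 282.6°, simple-harmonic, h = 5) is passed completely: s = 13.0000 + (5) = 18.0000
θ = 294.5° falls in segment 6 (282.6° to 360°, simple-harmonic, h = -18): β = 294.5 − 282.6 = 11.9°, B = 77.4°; Δs = -18/2·(1 − cos(π·0.1537)) = -1.0296; s = 18.0000 − 1.0296 = 16.9704
θ=41°: R = R0 + s = 50 + 25.0925 = 75.0925
θ=211.2°: R = R0 + s = 50 + 8.1932 = 58.1932
θ=231.5°: R = R0 + s = 50 + 10.9749 = 60.9749
θ=294.5°: R = R0 + s = 50 + 16.9704 = 66.9704

θ=41°: 75.0925
θ=211.2°: 58.1932
θ=231.5°: 60.9749
θ=294.5°: 66.9704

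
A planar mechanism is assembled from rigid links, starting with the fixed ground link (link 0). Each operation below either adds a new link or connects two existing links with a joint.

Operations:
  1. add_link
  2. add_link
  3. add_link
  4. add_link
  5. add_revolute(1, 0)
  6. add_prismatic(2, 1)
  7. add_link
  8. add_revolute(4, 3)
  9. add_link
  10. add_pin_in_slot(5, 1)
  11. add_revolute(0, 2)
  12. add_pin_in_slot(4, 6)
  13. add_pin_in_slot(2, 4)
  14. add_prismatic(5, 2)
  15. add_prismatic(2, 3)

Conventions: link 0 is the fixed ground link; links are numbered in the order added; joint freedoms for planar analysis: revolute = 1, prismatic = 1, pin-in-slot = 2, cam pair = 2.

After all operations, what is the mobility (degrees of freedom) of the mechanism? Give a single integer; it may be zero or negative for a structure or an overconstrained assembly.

(L,J1,J2)=(1,0,0); link0 fixed
link1: (2,0,0)
link2: (3,0,0)
link3: (4,0,0)
link4: (5,0,0)
R 1-0 [J1]: (5,1,0)
P 2-1 [J1]: (5,2,0)
link5: (6,2,0)
R 4-3 [J1]: (6,3,0)
link6: (7,3,0)
PS 5-1 [J2]: (7,3,1)
R 0-2 [J1]: (7,4,1)
PS 4-6 [J2]: (7,4,2)
PS 2-4 [J2]: (7,4,3)
P 5-2 [J1]: (7,5,3)
P 2-3 [J1]: (7,6,3)
Grübler: 3·6 − 2·6 − 3 = 3

M = 3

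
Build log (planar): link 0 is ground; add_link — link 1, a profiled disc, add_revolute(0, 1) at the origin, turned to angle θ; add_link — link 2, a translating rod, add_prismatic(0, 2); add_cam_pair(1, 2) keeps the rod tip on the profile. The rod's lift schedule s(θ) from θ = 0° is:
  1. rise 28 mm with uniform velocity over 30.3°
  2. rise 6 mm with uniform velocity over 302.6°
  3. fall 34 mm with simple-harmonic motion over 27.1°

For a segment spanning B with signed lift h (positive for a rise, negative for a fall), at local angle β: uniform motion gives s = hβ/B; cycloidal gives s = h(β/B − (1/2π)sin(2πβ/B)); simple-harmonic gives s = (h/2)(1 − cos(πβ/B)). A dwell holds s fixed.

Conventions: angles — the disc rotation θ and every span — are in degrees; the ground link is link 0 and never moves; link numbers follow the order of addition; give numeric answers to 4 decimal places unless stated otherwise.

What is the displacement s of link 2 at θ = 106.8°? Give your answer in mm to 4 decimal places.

seg 1 [0°–30.3°] uniform, h=28: full span → s += 28 → s = 28.0000
seg 2 [30.3°–332.9°] uniform, h=6: θ=106.8° here. β=76.5, B=302.6. 6·76.5/302.6 = 1.5169 → s = 29.5169

29.5169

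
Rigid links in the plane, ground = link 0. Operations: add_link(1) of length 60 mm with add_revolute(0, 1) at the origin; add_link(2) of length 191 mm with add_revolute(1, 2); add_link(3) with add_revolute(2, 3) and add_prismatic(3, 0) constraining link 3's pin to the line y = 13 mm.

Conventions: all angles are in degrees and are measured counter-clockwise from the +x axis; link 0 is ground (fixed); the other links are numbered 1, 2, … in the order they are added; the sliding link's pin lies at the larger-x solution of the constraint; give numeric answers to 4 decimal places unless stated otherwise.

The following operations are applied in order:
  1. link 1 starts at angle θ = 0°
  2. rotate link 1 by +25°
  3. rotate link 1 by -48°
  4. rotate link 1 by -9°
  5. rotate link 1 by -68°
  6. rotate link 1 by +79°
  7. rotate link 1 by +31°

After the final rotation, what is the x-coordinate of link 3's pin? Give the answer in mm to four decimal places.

geometry: r = 60 mm, L = 191 mm, e = 13 mm; θ starts at 0°
rotate link 1 by +25°: θ ← 0° +25° = 25°
rotate link 1 by -48°: θ ← 25° -48° = -23°
rotate link 1 by -9°: θ ← -23° -9° = -32°
rotate link 1 by -68°: θ ← -32° -68° = -100°
rotate link 1 by +79°: θ ← -100° +79° = -21°
rotate link 1 by +31°: θ ← -21° +31° = 10°
crank pin P = (r cos θ, r sin θ) = (59.088465, 10.418891)
h = r sin θ − e = 10.418891 − 13 = -2.581109
x = r cos θ + √(L² − h²) = 59.088465 + 190.982559 = 250.071024

250.0710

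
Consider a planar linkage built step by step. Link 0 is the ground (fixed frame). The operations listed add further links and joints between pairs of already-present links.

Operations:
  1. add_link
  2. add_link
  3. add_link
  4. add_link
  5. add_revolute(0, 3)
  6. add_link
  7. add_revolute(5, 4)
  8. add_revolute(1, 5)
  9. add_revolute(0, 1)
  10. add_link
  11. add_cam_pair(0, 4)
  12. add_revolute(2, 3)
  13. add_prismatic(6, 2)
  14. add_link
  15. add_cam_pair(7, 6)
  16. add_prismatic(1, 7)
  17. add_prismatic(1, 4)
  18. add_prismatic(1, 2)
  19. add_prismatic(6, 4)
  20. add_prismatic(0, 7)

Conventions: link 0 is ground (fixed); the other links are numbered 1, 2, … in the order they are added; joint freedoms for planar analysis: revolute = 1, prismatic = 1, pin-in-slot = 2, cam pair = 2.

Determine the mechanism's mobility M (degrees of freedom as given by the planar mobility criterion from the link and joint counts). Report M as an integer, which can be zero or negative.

(L,J1,J2)=(1,0,0); link0 fixed
link1: (2,0,0)
link2: (3,0,0)
link3: (4,0,0)
link4: (5,0,0)
R 0-3 [J1]: (5,1,0)
link5: (6,1,0)
R 5-4 [J1]: (6,2,0)
R 1-5 [J1]: (6,3,0)
R 0-1 [J1]: (6,4,0)
link6: (7,4,0)
C 0-4 [J2]: (7,4,1)
R 2-3 [J1]: (7,5,1)
P 6-2 [J1]: (7,6,1)
link7: (8,6,1)
C 7-6 [J2]: (8,6,2)
P 1-7 [J1]: (8,7,2)
P 1-4 [J1]: (8,8,2)
P 1-2 [J1]: (8,9,2)
P 6-4 [J1]: (8,10,2)
P 0-7 [J1]: (8,11,2)
Grübler: 3·7 − 2·11 − 2 = -3

M = -3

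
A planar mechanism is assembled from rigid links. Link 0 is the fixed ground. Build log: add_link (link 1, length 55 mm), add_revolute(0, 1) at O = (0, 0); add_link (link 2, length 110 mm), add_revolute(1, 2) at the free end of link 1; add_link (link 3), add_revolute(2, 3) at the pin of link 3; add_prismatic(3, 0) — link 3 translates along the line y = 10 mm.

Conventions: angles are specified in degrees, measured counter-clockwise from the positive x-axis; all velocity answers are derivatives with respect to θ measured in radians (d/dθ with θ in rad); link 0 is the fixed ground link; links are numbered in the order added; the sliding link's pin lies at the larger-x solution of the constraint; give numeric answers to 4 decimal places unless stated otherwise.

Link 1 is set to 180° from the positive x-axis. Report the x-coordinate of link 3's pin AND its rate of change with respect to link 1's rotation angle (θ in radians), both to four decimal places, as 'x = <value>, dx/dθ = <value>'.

geometry: r = 55 mm, L = 110 mm, e = 10 mm
crank pin P = (r cos θ, r sin θ) = (-55.000000, 0.000000)
h = r sin θ − e = 0.000000 − 10 = -10.000000
x = r cos θ + √(L² − h²) = -55.000000 + 109.544512 = 54.544512
dx/dθ = −r sin θ − h·r cos θ/√(L² − h²) (θ in radians; h = -10.000000) = -5.020790

x = 54.5445, dx/dθ = -5.0208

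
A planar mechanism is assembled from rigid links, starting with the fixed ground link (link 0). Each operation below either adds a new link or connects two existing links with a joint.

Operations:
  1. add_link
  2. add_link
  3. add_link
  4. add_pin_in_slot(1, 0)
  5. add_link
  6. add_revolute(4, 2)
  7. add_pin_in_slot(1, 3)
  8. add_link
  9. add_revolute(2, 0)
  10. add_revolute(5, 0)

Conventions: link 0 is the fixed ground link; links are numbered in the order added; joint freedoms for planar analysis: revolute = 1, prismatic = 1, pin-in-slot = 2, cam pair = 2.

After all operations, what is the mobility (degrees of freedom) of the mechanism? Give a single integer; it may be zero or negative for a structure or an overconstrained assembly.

link 0 = ground. State L|J1|J2 = 1|0|0
+link1  2|0|0
+link2  3|0|0
+link3  4|0|0
PS(1,0) f=2→J2  4|0|1
+link4  5|0|1
R(4,2) f=1→J1  5|1|1
PS(1,3) f=2→J2  5|1|2
+link5  6|1|2
R(2,0) f=1→J1  6|2|2
R(5,0) f=1→J1  6|3|2
M = 3(6−1)−2·3−2 = 15−6−2 = 7

M = 7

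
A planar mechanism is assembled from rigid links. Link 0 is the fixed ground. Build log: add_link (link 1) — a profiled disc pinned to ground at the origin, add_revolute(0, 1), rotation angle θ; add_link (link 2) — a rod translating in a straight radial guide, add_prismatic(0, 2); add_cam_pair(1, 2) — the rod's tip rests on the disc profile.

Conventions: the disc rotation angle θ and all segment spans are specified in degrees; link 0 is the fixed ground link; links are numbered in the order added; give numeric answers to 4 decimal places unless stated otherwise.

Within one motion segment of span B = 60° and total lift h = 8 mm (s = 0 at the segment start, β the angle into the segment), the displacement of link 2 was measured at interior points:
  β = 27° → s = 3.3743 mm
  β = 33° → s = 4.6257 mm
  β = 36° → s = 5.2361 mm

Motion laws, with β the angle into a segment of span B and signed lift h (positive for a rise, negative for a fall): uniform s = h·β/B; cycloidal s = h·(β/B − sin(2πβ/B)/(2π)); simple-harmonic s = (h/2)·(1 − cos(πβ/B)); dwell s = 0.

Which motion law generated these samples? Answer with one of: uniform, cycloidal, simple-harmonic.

candidates at β/B = r: uniform s = h·r (linear in β); cycloidal s = h·(r − sin(2πr)/(2π)); simple-harmonic s = (h/2)(1 − cos(πr))
β=27°: printed 3.3743 | uniform 3.6000, cycloidal 3.2065, simple-harmonic 3.3743
β=33°: printed 4.6257 | uniform 4.4000, cycloidal 4.7935, simple-harmonic 4.6257
β=36°: printed 5.2361 | uniform 4.8000, cycloidal 5.5484, simple-harmonic 5.2361
only one law matches every sample → simple-harmonic

simple-harmonic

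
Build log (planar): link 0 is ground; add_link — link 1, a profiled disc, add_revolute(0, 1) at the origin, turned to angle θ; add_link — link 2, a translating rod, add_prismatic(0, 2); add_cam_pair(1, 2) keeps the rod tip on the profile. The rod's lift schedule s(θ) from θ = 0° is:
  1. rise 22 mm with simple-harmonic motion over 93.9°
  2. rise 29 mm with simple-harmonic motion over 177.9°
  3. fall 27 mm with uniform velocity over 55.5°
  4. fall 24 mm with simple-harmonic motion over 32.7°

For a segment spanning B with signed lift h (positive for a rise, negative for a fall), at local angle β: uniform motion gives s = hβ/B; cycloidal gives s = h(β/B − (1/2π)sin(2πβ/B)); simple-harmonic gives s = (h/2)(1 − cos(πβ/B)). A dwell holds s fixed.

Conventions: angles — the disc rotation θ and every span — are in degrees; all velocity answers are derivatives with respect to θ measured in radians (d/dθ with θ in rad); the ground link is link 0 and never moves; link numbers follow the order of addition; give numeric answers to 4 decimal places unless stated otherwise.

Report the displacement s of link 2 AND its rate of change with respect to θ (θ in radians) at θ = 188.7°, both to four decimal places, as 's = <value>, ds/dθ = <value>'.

seg 1 [0°–93.9°] simple-harmonic, h=22: full span → s += 22 → s = 22.0000
seg 2 [93.9°–271.8°] simple-harmonic, h=29: θ=188.7° here. β=94.8, B=177.9. 29/2·(1 − cos(π·0.5329)) = 15.9953 → s = 37.9953
velocity in seg [93.9°–271.8°] (simple-harmonic), θ in radians: β = 94.8° = 1.6546 rad, B = 177.9° = 3.1049 rad; ds/dθ = (πh/(2B)) sin(πβ/B) = (π·29/(2·3.1049)) sin(π·0.5329) = 14.592945 mm/rad

s = 37.9953, ds/dθ = 14.5929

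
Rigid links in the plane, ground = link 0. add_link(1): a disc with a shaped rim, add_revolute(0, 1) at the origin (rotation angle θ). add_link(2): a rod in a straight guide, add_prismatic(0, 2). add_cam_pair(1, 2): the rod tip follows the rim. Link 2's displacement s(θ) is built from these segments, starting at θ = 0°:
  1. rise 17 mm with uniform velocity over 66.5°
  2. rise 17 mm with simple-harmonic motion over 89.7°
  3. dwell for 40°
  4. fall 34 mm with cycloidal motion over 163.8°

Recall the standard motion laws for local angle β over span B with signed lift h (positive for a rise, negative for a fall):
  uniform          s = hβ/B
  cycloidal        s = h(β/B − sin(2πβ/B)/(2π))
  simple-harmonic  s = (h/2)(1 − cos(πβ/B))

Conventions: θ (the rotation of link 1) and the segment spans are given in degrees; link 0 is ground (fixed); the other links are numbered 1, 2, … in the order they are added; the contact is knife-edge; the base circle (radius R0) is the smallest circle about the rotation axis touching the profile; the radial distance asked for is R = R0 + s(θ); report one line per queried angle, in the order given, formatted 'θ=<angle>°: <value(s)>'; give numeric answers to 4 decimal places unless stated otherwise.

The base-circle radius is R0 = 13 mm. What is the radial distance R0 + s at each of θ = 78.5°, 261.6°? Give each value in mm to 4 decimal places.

segment 1 (0° to 66.5°, uniform, h = 17) is passed completely: s = 0.0000 + (17) = 17.0000
θ = 78.5° falls in segment 2 (66.5° to 156.2°, simple-harmonic, h = 17): β = 78.5 − 66.5 = 12°, B = 89.7°; Δs = 17/2·(1 − cos(π·0.1338)) = 0.7397; s = 17.0000 + 0.7397 = 17.7397
segment 2 (66.5° to 156.2°, simple-harmonic, h = 17) is passed completely: s = 17.0000 + (17) = 34.0000
segment 3 (156.2° to 196.2°, dwell): s unchanged at 34.0000
θ = 261.6° falls in segment 4 (196.2° to 360°, cycloidal, h = -34): β = 261.6 − 196.2 = 65.4°, B = 163.8°; Δs = -34·(0.3993 − sin(2π·0.3993)/(2π)) = -10.3743; s = 34.0000 − 10.3743 = 23.6257
θ=78.5°: R = R0 + s = 13 + 17.7397 = 30.7397
θ=261.6°: R = R0 + s = 13 + 23.6257 = 36.6257

θ=78.5°: 30.7397
θ=261.6°: 36.6257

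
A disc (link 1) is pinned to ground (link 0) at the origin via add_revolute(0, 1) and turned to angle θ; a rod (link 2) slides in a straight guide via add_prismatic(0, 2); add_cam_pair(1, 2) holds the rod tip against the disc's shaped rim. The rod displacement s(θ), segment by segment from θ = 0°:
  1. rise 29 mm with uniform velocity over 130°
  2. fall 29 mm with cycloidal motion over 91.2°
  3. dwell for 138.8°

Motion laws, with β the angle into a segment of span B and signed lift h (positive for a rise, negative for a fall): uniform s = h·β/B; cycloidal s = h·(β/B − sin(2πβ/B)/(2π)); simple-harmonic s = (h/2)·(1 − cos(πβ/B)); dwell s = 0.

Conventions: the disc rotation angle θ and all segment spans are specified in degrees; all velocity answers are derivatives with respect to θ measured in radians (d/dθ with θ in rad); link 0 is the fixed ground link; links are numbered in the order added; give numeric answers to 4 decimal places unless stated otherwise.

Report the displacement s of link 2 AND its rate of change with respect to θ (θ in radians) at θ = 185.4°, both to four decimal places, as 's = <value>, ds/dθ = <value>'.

segment 1 (0° to 130°, uniform, h = 29) is passed completely: s = 0.0000 + (29) = 29.0000
θ = 185.4° falls in segment 2 (130° to 221.2°, cycloidal, h = -29): β = 185.4 − 130 = 55.4°, B = 91.2°; Δs = -29·(0.6075 − sin(2π·0.6075)/(2π)) = -20.5010; s = 29.0000 − 20.5010 = 8.4990
velocity in seg [130°–221.2°] (cycloidal), θ in radians: β = 55.4° = 0.9669 rad, B = 91.2° = 1.5917 rad; ds/dθ = (h/B)(1 − cos(2πβ/B)) = ((-29)/1.5917)(1 − cos(2π·0.6075)) = -32.440894 mm/rad

s = 8.4990, ds/dθ = -32.4409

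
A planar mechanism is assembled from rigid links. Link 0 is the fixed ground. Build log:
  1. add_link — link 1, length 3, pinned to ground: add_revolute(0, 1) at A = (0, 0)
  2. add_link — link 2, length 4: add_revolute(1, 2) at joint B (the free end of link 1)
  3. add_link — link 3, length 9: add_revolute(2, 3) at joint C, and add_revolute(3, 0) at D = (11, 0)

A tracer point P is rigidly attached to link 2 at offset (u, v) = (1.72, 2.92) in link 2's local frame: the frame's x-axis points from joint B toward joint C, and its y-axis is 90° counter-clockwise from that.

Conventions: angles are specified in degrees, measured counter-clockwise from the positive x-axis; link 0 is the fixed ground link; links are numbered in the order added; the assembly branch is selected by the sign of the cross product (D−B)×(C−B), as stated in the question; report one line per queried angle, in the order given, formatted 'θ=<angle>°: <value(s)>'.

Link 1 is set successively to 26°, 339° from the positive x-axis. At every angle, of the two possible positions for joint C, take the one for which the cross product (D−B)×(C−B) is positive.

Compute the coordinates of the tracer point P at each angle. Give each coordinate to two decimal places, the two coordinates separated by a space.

A=(0,0), D=(11.00,0)
θ=26°: B = A + 3.00·(cos26°, sin26°) = (2.6964, 1.3151)
θ=26°: |BD| = 8.4071
θ=26°: circle(B,4.00) ∩ circle(D,9.00): a=0.3378, h=3.9857
θ=26°:   candidates: C₊=(3.6535,5.1989) cross=33.508; C₋=(2.4065,-2.6744) cross=-33.508
θ=26°:   branch + wants cross > 0 → take C=(3.6535,5.1989) (cross=33.508)
θ=26°: ex = (C−B)/|BC| = (0.2393,0.9710); ey = (-0.9710,0.2393)
θ=26°: P = B + 1.72·ex + 2.92·ey = (0.2728,3.6838)
θ=339°: B = A + 3.00·(cos339°, sin339°) = (2.8007, -1.0751)
θ=339°: |BD| = 8.2694
θ=339°: circle(B,4.00) ∩ circle(D,9.00): a=0.2046, h=3.9948
θ=339°:   candidates: C₊=(2.4842,2.9124) cross=33.034; C₋=(3.5230,-5.0094) cross=-33.034
θ=339°:   branch + wants cross > 0 → take C=(2.4842,2.9124) (cross=33.034)
θ=339°: ex = (C−B)/|BC| = (-0.0791,0.9969); ey = (-0.9969,-0.0791)
θ=339°: P = B + 1.72·ex + 2.92·ey = (-0.2462,0.4085)

θ=26°: 0.27 3.68
θ=339°: -0.25 0.41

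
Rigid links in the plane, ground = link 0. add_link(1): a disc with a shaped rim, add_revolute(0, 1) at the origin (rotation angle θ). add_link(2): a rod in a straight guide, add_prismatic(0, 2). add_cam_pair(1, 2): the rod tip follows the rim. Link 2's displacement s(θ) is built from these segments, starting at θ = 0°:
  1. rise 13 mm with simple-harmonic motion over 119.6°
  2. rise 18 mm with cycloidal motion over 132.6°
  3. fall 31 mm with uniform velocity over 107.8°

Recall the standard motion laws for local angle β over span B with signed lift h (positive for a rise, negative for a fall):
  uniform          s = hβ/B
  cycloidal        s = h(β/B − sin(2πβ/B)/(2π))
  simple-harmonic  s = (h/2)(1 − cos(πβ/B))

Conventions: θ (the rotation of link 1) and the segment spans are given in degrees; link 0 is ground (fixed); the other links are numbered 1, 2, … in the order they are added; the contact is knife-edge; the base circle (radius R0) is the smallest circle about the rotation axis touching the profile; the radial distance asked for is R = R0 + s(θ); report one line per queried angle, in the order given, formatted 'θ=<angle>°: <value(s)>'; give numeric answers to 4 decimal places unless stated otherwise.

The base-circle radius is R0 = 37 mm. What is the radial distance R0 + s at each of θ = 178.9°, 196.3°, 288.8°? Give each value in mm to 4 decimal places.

segment 1 (0° to 119.6°, simple-harmonic, h = 13) is passed completely: s = 0.0000 + (13) = 13.0000
θ = 178.9° falls in segment 2 (119.6° to 252.2°, cycloidal, h = 18): β = 178.9 − 119.6 = 59.3°, B = 132.6°; Δs = 18·(0.4472 − sin(2π·0.4472)/(2π)) = 7.1169; s = 13.0000 + 7.1169 = 20.1169
θ = 196.3° falls in segment 2 (119.6° to 252.2°, cycloidal, h = 18): β = 196.3 − 119.6 = 76.7°, B = 132.6°; Δs = 18·(0.5784 − sin(2π·0.5784)/(2π)) = 11.7671; s = 13.0000 + 11.7671 = 24.7671
segment 2 (119.6° to 252.2°, cycloidal, h = 18) is passed completely: s = 13.0000 + (18) = 31.0000
θ = 288.8° falls in segment 3 (252.2° to 360°, uniform, h = -31): β = 288.8 − 252.2 = 36.6°, B = 107.8°; Δs = -31·36.6/107.8 = -10.5250; s = 31.0000 − 10.5250 = 20.4750
θ=178.9°: R = R0 + s = 37 + 20.1169 = 57.1169
θ=196.3°: R = R0 + s = 37 + 24.7671 = 61.7671
θ=288.8°: R = R0 + s = 37 + 20.4750 = 57.4750

θ=178.9°: 57.1169
θ=196.3°: 61.7671
θ=288.8°: 57.4750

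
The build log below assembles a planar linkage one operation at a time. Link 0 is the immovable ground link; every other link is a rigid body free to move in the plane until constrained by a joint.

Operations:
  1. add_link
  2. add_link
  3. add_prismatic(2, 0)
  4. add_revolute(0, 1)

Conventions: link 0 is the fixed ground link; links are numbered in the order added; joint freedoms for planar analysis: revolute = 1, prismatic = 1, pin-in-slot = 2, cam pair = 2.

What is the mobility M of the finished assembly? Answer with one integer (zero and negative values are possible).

link 0 = ground. State L|J1|J2 = 1|0|0
+link1  2|0|0
+link2  3|0|0
P(2,0) f=1→J1  3|1|0
R(0,1) f=1→J1  3|2|0
M = 3(3−1)−2·2−0 = 6−4−0 = 2

M = 2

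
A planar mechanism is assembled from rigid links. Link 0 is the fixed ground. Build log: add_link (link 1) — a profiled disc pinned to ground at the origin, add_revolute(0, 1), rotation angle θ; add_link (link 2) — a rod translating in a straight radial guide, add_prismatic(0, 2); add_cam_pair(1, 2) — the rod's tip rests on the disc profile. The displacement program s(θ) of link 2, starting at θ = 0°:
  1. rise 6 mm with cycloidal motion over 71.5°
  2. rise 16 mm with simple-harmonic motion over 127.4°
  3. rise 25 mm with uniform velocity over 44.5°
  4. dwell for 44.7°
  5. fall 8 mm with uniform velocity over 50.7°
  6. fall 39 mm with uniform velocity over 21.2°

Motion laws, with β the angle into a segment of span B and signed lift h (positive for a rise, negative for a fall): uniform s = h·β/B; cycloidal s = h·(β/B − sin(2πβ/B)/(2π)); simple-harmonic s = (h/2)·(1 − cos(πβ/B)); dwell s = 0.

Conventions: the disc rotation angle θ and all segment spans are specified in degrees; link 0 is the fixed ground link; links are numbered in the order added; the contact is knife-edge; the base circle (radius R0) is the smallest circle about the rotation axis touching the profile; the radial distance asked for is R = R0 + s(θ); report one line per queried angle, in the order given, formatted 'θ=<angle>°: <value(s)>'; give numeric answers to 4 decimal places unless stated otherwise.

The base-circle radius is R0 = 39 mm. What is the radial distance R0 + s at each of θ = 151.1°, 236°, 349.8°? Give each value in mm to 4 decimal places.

seg 1 [0°–71.5°] cycloidal, h=6: full span → s += 6 → s = 6.0000
seg 2 [71.5°–198.9°] simple-harmonic, h=16: θ=151.1° here. β=79.6, B=127.4. 16/2·(1 − cos(π·0.6248)) = 11.0569 → s = 17.0569
seg 2 [71.5°–198.9°] simple-harmonic, h=16: full span → s += 16 → s = 22.0000
seg 3 [198.9°–243.4°] uniform, h=25: θ=236° here. β=37.1, B=44.5. 25·37.1/44.5 = 20.8427 → s = 42.8427
seg 3 [198.9°–243.4°] uniform, h=25: full span → s += 25 → s = 47.0000
seg 4 [243.4°–288.1°] dwell: s stays 47.0000
seg 5 [288.1°–338.8°] uniform, h=-8: full span → s += -8 → s = 39.0000
seg 6 [338.8°–360°] uniform, h=-39: θ=349.8° here. β=11, B=21.2. -39·11/21.2 = -20.2358 → s = 18.7642
θ=151.1°: R = R0 + s = 39 + 17.0569 = 56.0569
θ=236°: R = R0 + s = 39 + 42.8427 = 81.8427
θ=349.8°: R = R0 + s = 39 + 18.7642 = 57.7642

θ=151.1°: 56.0569
θ=236°: 81.8427
θ=349.8°: 57.7642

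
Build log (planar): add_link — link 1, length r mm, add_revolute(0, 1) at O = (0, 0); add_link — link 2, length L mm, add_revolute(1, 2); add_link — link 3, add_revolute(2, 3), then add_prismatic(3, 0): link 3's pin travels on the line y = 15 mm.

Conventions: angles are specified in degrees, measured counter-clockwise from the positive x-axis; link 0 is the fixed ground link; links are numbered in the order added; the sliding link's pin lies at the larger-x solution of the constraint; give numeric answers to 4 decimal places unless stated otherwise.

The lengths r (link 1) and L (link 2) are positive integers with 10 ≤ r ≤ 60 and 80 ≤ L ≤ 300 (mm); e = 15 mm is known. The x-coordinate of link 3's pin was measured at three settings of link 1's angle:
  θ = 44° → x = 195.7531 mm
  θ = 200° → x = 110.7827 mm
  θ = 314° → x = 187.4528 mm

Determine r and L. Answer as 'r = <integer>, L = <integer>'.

constraint per measurement: (x − r cos θ)² + (r sin θ − e)² = L²
subtracting the θ₁ and θ₂ equations cancels the r² and L² terms:
r = (x₁² − x₂²) / (2[(x₁cos θ₁ + e sin θ₁) − (x₂cos θ₂ + e sin θ₂)]) = 50.0000 → r = 50
L² = (x₁ − r cos θ₁)² + (r sin θ₁ − e)² = 25920.9890 → L = 161.0000 → L = 161
check at θ₃=314°: x = 187.4528 (printed 187.4528) ✓

r = 50, L = 161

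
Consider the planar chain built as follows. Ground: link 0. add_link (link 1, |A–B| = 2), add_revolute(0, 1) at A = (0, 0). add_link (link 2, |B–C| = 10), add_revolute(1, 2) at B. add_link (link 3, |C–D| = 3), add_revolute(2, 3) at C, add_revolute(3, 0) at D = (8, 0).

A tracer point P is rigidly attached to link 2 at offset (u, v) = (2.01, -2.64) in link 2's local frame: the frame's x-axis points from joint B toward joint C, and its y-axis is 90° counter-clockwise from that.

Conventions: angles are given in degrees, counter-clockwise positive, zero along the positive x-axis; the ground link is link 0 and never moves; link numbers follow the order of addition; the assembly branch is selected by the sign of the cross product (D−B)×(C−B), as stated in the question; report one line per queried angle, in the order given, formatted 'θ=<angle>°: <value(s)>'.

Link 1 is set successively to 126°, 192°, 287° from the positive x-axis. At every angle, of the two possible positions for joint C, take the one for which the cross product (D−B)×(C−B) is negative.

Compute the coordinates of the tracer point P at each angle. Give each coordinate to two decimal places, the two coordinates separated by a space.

A=(0,0), D=(8.00,0)
θ=126°: B = A + 2.00·(cos126°, sin126°) = (-1.1756, 1.6180)
θ=126°: |BD| = 9.3171
θ=126°: circle(B,10.00) ∩ circle(D,3.00): a=9.5420, h=2.9916
θ=126°:   candidates: C₊=(8.7410,2.9070) cross=27.873; C₋=(7.7020,-2.9852) cross=-27.873
θ=126°:   branch - wants cross < 0 → take C=(7.7020,-2.9852) (cross=-27.873)
θ=126°: ex = (C−B)/|BC| = (0.8878,-0.4603); ey = (0.4603,0.8878)
θ=126°: P = B + 2.01·ex + -2.64·ey = (-0.6064,-1.6509)
θ=192°: B = A + 2.00·(cos192°, sin192°) = (-1.9563, -0.4158)
θ=192°: |BD| = 9.9650
θ=192°: circle(B,10.00) ∩ circle(D,3.00): a=9.5485, h=2.9709
θ=192°:   candidates: C₊=(7.4599,2.9510) cross=29.605; C₋=(7.7078,-2.9857) cross=-29.605
θ=192°:   branch - wants cross < 0 → take C=(7.7078,-2.9857) (cross=-29.605)
θ=192°: ex = (C−B)/|BC| = (0.9664,-0.2570); ey = (0.2570,0.9664)
θ=192°: P = B + 2.01·ex + -2.64·ey = (-0.6923,-3.4837)
θ=287°: B = A + 2.00·(cos287°, sin287°) = (0.5847, -1.9126)
θ=287°: |BD| = 7.6579
θ=287°: circle(B,10.00) ∩ circle(D,3.00): a=9.7705, h=2.1300
θ=287°:   candidates: C₊=(9.5136,2.5902) cross=16.312; C₋=(10.5776,-1.5349) cross=-16.312
θ=287°:   branch - wants cross < 0 → take C=(10.5776,-1.5349) (cross=-16.312)
θ=287°: ex = (C−B)/|BC| = (0.9993,0.0378); ey = (-0.0378,0.9993)
θ=287°: P = B + 2.01·ex + -2.64·ey = (2.6930,-4.4748)

θ=126°: -0.61 -1.65
θ=192°: -0.69 -3.48
θ=287°: 2.69 -4.47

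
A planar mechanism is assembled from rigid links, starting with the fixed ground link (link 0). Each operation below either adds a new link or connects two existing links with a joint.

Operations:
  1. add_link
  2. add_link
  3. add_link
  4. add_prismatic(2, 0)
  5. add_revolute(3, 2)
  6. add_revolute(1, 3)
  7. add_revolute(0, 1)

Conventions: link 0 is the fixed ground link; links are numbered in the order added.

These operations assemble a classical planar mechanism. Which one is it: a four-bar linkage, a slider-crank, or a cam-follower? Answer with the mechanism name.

links: 4 (incl. ground); joints: 3 revolute, 1 prismatic, 0 higher (cam) pair, forming one closed loop
4 links, 3 revolutes + 1 prismatic in one loop → slider-crank

slider-crank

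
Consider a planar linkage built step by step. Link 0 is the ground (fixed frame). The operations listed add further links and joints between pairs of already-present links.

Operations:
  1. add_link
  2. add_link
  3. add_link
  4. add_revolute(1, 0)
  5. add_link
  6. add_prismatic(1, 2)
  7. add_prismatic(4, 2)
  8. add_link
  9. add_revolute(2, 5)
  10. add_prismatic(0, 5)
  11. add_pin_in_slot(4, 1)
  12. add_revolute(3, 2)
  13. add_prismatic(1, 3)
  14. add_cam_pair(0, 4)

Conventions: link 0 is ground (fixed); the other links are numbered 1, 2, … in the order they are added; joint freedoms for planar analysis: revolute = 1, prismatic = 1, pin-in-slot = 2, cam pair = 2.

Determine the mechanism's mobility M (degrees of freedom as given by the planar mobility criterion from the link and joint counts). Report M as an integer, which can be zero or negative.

ground; <1,0,0>
#1 <2,0,0>
#2 <3,0,0>
#3 <4,0,0>
R:1↔0 J1 <4,1,0>
#4 <5,1,0>
P:1↔2 J1 <5,2,0>
P:4↔2 J1 <5,3,0>
#5 <6,3,0>
R:2↔5 J1 <6,4,0>
P:0↔5 J1 <6,5,0>
PS:4↔1 J2 <6,5,1>
R:3↔2 J1 <6,6,1>
P:1↔3 J1 <6,7,1>
C:0↔4 J2 <6,7,2>
3×5 − 2×7 − 1×2 = -1

M = -1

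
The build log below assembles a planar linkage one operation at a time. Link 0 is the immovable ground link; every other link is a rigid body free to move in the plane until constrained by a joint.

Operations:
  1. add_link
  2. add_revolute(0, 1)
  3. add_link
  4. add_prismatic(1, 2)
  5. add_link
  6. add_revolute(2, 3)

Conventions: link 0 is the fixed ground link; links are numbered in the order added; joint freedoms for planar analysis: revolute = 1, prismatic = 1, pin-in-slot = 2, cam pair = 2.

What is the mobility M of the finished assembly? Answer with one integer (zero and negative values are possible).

L=1 J1=0 J2=0
add link → L=2 J1=0 J2=0
R@0,1 dof=1 J1 → L=2 J1=1 J2=0
add link → L=3 J1=1 J2=0
P@1,2 dof=1 J1 → L=3 J1=2 J2=0
add link → L=4 J1=2 J2=0
R@2,3 dof=1 J1 → L=4 J1=3 J2=0
M=3(L−1)−2J1−J2=3·3−2·3−0=3

M = 3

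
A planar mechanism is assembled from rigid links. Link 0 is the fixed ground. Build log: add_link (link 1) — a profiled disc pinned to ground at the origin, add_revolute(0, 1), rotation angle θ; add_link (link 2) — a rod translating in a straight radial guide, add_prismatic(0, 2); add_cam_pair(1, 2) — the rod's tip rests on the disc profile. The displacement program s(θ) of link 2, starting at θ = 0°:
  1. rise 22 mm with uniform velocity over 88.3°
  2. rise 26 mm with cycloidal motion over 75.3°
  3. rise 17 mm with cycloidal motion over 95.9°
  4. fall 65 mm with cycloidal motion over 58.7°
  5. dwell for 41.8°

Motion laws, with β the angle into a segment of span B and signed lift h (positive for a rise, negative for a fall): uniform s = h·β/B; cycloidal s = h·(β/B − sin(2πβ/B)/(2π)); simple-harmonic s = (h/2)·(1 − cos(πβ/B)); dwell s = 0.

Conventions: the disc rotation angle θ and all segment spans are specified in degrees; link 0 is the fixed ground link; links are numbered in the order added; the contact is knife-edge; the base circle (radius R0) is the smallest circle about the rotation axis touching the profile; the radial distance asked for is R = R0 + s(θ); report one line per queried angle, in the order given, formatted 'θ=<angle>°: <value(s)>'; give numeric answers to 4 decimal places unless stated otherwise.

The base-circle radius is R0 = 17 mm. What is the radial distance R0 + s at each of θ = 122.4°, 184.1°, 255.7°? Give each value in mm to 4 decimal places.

seg 1 [0°–88.3°] uniform, h=22: full span → s += 22 → s = 22.0000
seg 2 [88.3°–163.6°] cycloidal, h=26: θ=122.4° here. β=34.1, B=75.3. 26·(0.4529 − sin(2π·0.4529)/(2π)) = 10.5663 → s = 32.5663
seg 2 [88.3°–163.6°] cycloidal, h=26: full span → s += 26 → s = 48.0000
seg 3 [163.6°–259.5°] cycloidal, h=17: θ=184.1° here. β=20.5, B=95.9. 17·(0.2138 − sin(2π·0.2138)/(2π)) = 0.9982 → s = 48.9982
seg 3 [163.6°–259.5°] cycloidal, h=17: θ=255.7° here. β=92.1, B=95.9. 17·(0.9604 − sin(2π·0.9604)/(2π)) = 16.9931 → s = 64.9931
θ=122.4°: R = R0 + s = 17 + 32.5663 = 49.5663
θ=184.1°: R = R0 + s = 17 + 48.9982 = 65.9982
θ=255.7°: R = R0 + s = 17 + 64.9931 = 81.9931

θ=122.4°: 49.5663
θ=184.1°: 65.9982
θ=255.7°: 81.9931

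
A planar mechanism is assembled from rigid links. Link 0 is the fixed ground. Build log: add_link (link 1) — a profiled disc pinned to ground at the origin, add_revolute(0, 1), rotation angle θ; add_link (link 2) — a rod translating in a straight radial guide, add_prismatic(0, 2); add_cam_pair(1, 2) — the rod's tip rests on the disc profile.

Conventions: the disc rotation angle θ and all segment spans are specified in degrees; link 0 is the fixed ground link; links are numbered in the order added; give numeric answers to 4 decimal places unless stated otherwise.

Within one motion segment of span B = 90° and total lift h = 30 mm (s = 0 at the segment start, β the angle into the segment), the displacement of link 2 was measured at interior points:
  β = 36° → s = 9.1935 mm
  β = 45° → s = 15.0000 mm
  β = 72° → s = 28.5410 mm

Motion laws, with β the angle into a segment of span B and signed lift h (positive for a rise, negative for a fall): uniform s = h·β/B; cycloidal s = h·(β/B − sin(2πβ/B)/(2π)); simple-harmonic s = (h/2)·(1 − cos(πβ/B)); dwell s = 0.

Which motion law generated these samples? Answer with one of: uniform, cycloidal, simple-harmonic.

candidates at β/B = r: uniform s = h·r (linear in β); cycloidal s = h·(r − sin(2πr)/(2π)); simple-harmonic s = (h/2)(1 − cos(πr))
β=36°: printed 9.1935 | uniform 12.0000, cycloidal 9.1935, simple-harmonic 10.3647
β=45°: printed 15.0000 | uniform 15.0000, cycloidal 15.0000, simple-harmonic 15.0000
β=72°: printed 28.5410 | uniform 24.0000, cycloidal 28.5410, simple-harmonic 27.1353
only one law matches every sample → cycloidal

cycloidal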